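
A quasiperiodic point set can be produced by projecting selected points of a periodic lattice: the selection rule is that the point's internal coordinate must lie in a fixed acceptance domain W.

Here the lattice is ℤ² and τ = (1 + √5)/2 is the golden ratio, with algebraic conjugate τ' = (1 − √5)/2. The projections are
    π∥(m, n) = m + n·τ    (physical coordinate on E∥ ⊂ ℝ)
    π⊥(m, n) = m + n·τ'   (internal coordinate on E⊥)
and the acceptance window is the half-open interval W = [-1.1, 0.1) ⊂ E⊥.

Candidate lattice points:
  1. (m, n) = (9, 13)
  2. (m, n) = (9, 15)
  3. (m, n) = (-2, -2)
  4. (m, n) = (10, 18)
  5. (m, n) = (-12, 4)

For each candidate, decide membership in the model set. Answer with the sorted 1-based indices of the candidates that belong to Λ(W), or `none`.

2, 3

Numerically τ ≈ 1.61803 and τ' = −1/τ ≈ -0.61803.
#1 (9,13): internal coord 9 + (13)·τ' = +0.96556; +0.96556 ∉ [-1.1, 0.1) → out
#2 (9,15): internal coord 9 + (15)·τ' = -0.27051; -0.27051 ∈ [-1.1, 0.1) → IN Λ
#3 (-2,-2): internal coord -2 + (-2)·τ' = -0.76393; -0.76393 ∈ [-1.1, 0.1) → IN Λ
#4 (10,18): internal coord 10 + (18)·τ' = -1.12461; -1.12461 ∉ [-1.1, 0.1) → out
#5 (-12,4): internal coord -12 + (4)·τ' = -14.47214; -14.47214 ∉ [-1.1, 0.1) → out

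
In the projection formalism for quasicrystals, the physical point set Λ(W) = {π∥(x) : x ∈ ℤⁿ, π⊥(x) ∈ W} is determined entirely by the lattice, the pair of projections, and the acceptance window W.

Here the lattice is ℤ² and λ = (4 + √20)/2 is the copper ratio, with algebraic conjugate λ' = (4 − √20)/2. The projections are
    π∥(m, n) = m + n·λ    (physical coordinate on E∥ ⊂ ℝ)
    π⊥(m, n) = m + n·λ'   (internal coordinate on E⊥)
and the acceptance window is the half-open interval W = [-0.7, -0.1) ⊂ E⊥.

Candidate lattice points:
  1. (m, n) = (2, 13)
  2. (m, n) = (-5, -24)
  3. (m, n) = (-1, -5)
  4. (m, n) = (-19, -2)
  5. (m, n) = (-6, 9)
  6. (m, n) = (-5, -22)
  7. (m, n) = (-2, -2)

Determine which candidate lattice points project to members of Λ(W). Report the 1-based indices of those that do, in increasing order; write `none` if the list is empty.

none

λ' = (4−√20)/2 ≈ -0.23607.
candidate 1: (m,n)=(2,13) → π∥ = 2+13·λ ≈ 57.06888, π⊥ = 2+13·λ' ≈ -1.06888 ∉ [-0.7, -0.1) ⇒ out
candidate 2: (m,n)=(-5,-24) → π∥ = -5-24·λ ≈ -106.66563, π⊥ = -5-24·λ' ≈ 0.66563 ∉ [-0.7, -0.1) ⇒ out
candidate 3: (m,n)=(-1,-5) → π∥ = -1-5·λ ≈ -22.18034, π⊥ = -1-5·λ' ≈ 0.18034 ∉ [-0.7, -0.1) ⇒ out
candidate 4: (m,n)=(-19,-2) → π∥ = -19-2·λ ≈ -27.47214, π⊥ = -19-2·λ' ≈ -18.52786 ∉ [-0.7, -0.1) ⇒ out
candidate 5: (m,n)=(-6,9) → π∥ = -6+9·λ ≈ 32.12461, π⊥ = -6+9·λ' ≈ -8.12461 ∉ [-0.7, -0.1) ⇒ out
candidate 6: (m,n)=(-5,-22) → π∥ = -5-22·λ ≈ -98.19350, π⊥ = -5-22·λ' ≈ 0.19350 ∉ [-0.7, -0.1) ⇒ out
candidate 7: (m,n)=(-2,-2) → π∥ = -2-2·λ ≈ -10.47214, π⊥ = -2-2·λ' ≈ -1.52786 ∉ [-0.7, -0.1) ⇒ out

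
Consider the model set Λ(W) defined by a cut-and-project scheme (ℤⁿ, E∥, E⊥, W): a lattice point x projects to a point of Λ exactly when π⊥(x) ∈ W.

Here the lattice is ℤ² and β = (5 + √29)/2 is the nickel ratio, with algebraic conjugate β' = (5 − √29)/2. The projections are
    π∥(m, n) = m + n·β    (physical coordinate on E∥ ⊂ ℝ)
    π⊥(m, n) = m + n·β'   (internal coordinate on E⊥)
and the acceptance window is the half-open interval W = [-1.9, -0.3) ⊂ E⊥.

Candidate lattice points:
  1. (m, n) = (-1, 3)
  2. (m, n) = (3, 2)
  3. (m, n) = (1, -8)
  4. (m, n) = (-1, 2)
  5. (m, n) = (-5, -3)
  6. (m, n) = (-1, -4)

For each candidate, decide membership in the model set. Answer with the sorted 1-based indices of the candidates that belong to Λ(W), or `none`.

1, 4

β' = (5−√29)/2 ≈ -0.19258.
#1 (-1,3): internal coord -1 + (3)·β' = -1.57775; -1.57775 ∈ [-1.9, -0.3) → IN Λ
#2 (3,2): internal coord 3 + (2)·β' = +2.61484; +2.61484 ∉ [-1.9, -0.3) → out
#3 (1,-8): internal coord 1 + (-8)·β' = +2.54066; +2.54066 ∉ [-1.9, -0.3) → out
#4 (-1,2): internal coord -1 + (2)·β' = -1.38516; -1.38516 ∈ [-1.9, -0.3) → IN Λ
#5 (-5,-3): internal coord -5 + (-3)·β' = -4.42225; -4.42225 ∉ [-1.9, -0.3) → out
#6 (-1,-4): internal coord -1 + (-4)·β' = -0.22967; -0.22967 ∉ [-1.9, -0.3) → out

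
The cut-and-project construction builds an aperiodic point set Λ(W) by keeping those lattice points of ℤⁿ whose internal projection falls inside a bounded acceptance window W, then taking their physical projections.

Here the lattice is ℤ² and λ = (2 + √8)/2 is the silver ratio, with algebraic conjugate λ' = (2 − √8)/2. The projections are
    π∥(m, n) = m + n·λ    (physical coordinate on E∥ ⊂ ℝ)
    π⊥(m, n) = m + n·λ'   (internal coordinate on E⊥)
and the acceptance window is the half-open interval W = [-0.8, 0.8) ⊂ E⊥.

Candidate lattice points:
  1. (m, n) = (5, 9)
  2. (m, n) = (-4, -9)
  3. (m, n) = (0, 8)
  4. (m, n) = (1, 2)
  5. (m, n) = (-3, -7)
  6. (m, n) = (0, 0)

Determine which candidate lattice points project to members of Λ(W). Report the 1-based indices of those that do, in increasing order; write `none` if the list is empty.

λ' = (2−√8)/2 ≈ -0.4142.
#1 (5,9): internal coord 5 + (9)·λ' = +1.2721; +1.2721 ∉ [-0.8, 0.8) → out
#2 (-4,-9): internal coord -4 + (-9)·λ' = -0.2721; -0.2721 ∈ [-0.8, 0.8) → IN Λ
#3 (0,8): internal coord 0 + (8)·λ' = -3.3137; -3.3137 ∉ [-0.8, 0.8) → out
#4 (1,2): internal coord 1 + (2)·λ' = +0.1716; +0.1716 ∈ [-0.8, 0.8) → IN Λ
#5 (-3,-7): internal coord -3 + (-7)·λ' = -0.1005; -0.1005 ∈ [-0.8, 0.8) → IN Λ
#6 (0,0): internal coord 0 + (0)·λ' = +0.0000; +0.0000 ∈ [-0.8, 0.8) → IN Λ

2, 4, 5, 6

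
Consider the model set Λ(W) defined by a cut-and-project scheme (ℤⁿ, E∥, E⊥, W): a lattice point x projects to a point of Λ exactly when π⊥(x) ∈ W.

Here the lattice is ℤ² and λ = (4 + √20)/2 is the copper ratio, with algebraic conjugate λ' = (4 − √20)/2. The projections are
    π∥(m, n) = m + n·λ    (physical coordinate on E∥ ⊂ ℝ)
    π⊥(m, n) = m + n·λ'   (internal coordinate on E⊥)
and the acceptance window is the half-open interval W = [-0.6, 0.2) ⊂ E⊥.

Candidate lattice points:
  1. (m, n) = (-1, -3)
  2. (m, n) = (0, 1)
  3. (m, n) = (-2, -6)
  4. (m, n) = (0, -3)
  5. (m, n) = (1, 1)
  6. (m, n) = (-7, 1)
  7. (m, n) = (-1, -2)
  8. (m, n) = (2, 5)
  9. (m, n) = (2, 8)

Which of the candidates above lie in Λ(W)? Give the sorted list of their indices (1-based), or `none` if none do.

λ' = (4−√20)/2 ≈ -0.236068.
[1] lift (-1,-3): star map gives -0.291796; window check -0.6 ≤ -0.291796 < 0.2 is true → IN Λ
[2] lift (0,1): star map gives -0.236068; window check -0.6 ≤ -0.236068 < 0.2 is true → IN Λ
[3] lift (-2,-6): star map gives -0.583592; window check -0.6 ≤ -0.583592 < 0.2 is true → IN Λ
[4] lift (0,-3): star map gives 0.708204; window check -0.6 ≤ 0.708204 < 0.2 is false → out
[5] lift (1,1): star map gives 0.763932; window check -0.6 ≤ 0.763932 < 0.2 is false → out
[6] lift (-7,1): star map gives -7.236068; window check -0.6 ≤ -7.236068 < 0.2 is false → out
[7] lift (-1,-2): star map gives -0.527864; window check -0.6 ≤ -0.527864 < 0.2 is true → IN Λ
[8] lift (2,5): star map gives 0.819660; window check -0.6 ≤ 0.819660 < 0.2 is false → out
[9] lift (2,8): star map gives 0.111456; window check -0.6 ≤ 0.111456 < 0.2 is true → IN Λ

1, 2, 3, 7, 9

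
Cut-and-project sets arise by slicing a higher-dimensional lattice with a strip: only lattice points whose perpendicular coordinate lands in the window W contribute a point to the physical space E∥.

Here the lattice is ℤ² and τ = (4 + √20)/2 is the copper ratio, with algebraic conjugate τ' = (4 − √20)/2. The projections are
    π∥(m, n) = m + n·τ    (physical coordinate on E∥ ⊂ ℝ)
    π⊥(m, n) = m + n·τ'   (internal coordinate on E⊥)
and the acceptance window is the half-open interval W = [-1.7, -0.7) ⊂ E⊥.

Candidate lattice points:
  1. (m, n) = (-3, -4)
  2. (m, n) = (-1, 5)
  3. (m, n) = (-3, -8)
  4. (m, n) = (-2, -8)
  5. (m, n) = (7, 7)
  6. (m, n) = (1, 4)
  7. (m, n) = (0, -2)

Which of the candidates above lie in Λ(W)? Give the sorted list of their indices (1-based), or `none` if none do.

Compute τ' = (4−√20)/2 = -0.236068, so π⊥(m,n) = m -0.236068·n.
candidate 1: (m,n)=(-3,-4) → π∥ = -3-4·τ ≈ -19.944272, π⊥ = -3-4·τ' ≈ -2.055728 ∉ [-1.7, -0.7) ⇒ out
candidate 2: (m,n)=(-1,5) → π∥ = -1+5·τ ≈ 20.180340, π⊥ = -1+5·τ' ≈ -2.180340 ∉ [-1.7, -0.7) ⇒ out
candidate 3: (m,n)=(-3,-8) → π∥ = -3-8·τ ≈ -36.888544, π⊥ = -3-8·τ' ≈ -1.111456 ∈ [-1.7, -0.7) ⇒ IN Λ
candidate 4: (m,n)=(-2,-8) → π∥ = -2-8·τ ≈ -35.888544, π⊥ = -2-8·τ' ≈ -0.111456 ∉ [-1.7, -0.7) ⇒ out
candidate 5: (m,n)=(7,7) → π∥ = 7+7·τ ≈ 36.652476, π⊥ = 7+7·τ' ≈ 5.347524 ∉ [-1.7, -0.7) ⇒ out
candidate 6: (m,n)=(1,4) → π∥ = 1+4·τ ≈ 17.944272, π⊥ = 1+4·τ' ≈ 0.055728 ∉ [-1.7, -0.7) ⇒ out
candidate 7: (m,n)=(0,-2) → π∥ = 0-2·τ ≈ -8.472136, π⊥ = 0-2·τ' ≈ 0.472136 ∉ [-1.7, -0.7) ⇒ out

3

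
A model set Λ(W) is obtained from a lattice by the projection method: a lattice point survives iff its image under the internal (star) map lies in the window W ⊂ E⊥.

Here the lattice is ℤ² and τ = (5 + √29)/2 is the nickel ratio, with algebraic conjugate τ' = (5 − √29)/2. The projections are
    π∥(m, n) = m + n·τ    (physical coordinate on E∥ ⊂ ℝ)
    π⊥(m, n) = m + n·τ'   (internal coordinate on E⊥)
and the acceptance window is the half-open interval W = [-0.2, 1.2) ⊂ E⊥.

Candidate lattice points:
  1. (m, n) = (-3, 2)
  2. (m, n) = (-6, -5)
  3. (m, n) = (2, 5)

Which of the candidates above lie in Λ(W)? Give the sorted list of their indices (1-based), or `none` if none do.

Compute τ' = (5−√29)/2 = -0.1926, so π⊥(m,n) = m -0.1926·n.
[1] lift (-3,2): star map gives -3.3852; window check -0.2 ≤ -3.3852 < 1.2 is false → out
[2] lift (-6,-5): star map gives -5.0371; window check -0.2 ≤ -5.0371 < 1.2 is false → out
[3] lift (2,5): star map gives 1.0371; window check -0.2 ≤ 1.0371 < 1.2 is true → IN Λ

3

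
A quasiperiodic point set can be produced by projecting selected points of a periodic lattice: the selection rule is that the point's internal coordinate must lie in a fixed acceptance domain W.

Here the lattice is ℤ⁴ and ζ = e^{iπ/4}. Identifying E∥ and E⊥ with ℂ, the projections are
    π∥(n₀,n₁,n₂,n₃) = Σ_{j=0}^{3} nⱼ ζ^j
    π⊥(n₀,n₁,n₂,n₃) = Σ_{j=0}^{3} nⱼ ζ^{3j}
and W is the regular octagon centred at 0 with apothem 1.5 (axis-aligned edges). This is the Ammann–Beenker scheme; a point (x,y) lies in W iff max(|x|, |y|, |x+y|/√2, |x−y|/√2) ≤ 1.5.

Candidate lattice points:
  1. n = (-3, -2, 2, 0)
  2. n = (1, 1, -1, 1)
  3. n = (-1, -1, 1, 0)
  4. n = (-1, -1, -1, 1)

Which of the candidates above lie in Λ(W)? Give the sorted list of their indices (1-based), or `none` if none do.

4

Internal map: ζ^{3j} for j=0..3 gives (1,0), (−√2/2,√2/2), (0,−1), (√2/2,√2/2).
candidate 1: n = (-3, -2, 2, 0) → π⊥ ≈ (-1.58579, -3.41421); max(|x|,|y|,|x±y|/√2) = 3.53553 > 1.5 ⇒ ∉ W
candidate 2: n = (1, 1, -1, 1) → π⊥ ≈ (+1.00000, +2.41421); max(|x|,|y|,|x±y|/√2) = 2.41421 > 1.5 ⇒ ∉ W
candidate 3: n = (-1, -1, 1, 0) → π⊥ ≈ (-0.29289, -1.70711); max(|x|,|y|,|x±y|/√2) = 1.70711 > 1.5 ⇒ ∉ W
candidate 4: n = (-1, -1, -1, 1) → π⊥ ≈ (+0.41421, +1.00000); max(|x|,|y|,|x±y|/√2) = 1.00000 ≤ 1.5 ⇒ ∈ W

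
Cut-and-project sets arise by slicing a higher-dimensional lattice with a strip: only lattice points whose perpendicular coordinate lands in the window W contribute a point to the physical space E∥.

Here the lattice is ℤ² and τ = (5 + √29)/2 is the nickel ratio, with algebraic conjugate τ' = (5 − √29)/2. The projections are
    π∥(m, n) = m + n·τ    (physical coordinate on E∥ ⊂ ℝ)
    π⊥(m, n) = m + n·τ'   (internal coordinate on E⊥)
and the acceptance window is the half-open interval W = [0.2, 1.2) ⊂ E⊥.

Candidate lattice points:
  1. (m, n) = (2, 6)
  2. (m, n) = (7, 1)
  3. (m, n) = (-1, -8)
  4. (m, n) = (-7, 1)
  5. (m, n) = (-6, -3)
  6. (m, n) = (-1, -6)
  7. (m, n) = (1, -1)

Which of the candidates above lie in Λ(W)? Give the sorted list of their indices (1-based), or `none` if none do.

Compute τ' = (5−√29)/2 = -0.19258, so π⊥(m,n) = m -0.19258·n.
[1] lift (2,6): star map gives 0.84451; window check 0.2 ≤ 0.84451 < 1.2 is true → IN Λ
[2] lift (7,1): star map gives 6.80742; window check 0.2 ≤ 6.80742 < 1.2 is false → out
[3] lift (-1,-8): star map gives 0.54066; window check 0.2 ≤ 0.54066 < 1.2 is true → IN Λ
[4] lift (-7,1): star map gives -7.19258; window check 0.2 ≤ -7.19258 < 1.2 is false → out
[5] lift (-6,-3): star map gives -5.42225; window check 0.2 ≤ -5.42225 < 1.2 is false → out
[6] lift (-1,-6): star map gives 0.15549; window check 0.2 ≤ 0.15549 < 1.2 is false → out
[7] lift (1,-1): star map gives 1.19258; window check 0.2 ≤ 1.19258 < 1.2 is true → IN Λ

1, 3, 7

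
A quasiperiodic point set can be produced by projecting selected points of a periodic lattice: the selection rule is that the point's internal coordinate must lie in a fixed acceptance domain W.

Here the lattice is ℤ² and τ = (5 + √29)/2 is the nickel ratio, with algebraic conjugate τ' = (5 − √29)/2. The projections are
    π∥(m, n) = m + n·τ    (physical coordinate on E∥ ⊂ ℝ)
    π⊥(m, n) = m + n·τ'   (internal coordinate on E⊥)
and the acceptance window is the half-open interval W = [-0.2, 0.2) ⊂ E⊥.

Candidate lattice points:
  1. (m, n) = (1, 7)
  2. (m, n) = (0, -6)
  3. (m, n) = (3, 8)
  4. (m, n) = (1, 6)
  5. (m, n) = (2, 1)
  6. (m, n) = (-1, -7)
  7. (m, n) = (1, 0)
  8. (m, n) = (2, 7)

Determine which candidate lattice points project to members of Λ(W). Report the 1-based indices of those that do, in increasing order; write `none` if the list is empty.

Compute τ' = (5−√29)/2 = -0.19258, so π⊥(m,n) = m -0.19258·n.
[1] lift (1,7): star map gives -0.34808; window check -0.2 ≤ -0.34808 < 0.2 is false → out
[2] lift (0,-6): star map gives 1.15549; window check -0.2 ≤ 1.15549 < 0.2 is false → out
[3] lift (3,8): star map gives 1.45934; window check -0.2 ≤ 1.45934 < 0.2 is false → out
[4] lift (1,6): star map gives -0.15549; window check -0.2 ≤ -0.15549 < 0.2 is true → IN Λ
[5] lift (2,1): star map gives 1.80742; window check -0.2 ≤ 1.80742 < 0.2 is false → out
[6] lift (-1,-7): star map gives 0.34808; window check -0.2 ≤ 0.34808 < 0.2 is false → out
[7] lift (1,0): star map gives 1.00000; window check -0.2 ≤ 1.00000 < 0.2 is false → out
[8] lift (2,7): star map gives 0.65192; window check -0.2 ≤ 0.65192 < 0.2 is false → out

4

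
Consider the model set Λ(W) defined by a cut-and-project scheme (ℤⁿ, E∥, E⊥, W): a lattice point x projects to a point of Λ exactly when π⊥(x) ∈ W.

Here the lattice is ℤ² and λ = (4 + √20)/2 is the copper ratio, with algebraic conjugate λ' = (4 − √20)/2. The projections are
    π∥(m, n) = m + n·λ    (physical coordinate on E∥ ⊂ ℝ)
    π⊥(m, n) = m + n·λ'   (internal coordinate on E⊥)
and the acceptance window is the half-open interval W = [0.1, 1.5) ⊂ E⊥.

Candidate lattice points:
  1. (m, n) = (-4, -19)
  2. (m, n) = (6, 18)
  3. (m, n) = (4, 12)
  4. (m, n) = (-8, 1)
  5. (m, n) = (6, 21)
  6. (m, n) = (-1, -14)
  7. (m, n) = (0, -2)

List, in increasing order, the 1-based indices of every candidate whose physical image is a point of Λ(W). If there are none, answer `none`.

1, 3, 5, 7

λ' = (4−√20)/2 ≈ -0.23607.
#1 (-4,-19): internal coord -4 + (-19)·λ' = +0.48529; +0.48529 ∈ [0.1, 1.5) → IN Λ
#2 (6,18): internal coord 6 + (18)·λ' = +1.75078; +1.75078 ∉ [0.1, 1.5) → out
#3 (4,12): internal coord 4 + (12)·λ' = +1.16718; +1.16718 ∈ [0.1, 1.5) → IN Λ
#4 (-8,1): internal coord -8 + (1)·λ' = -8.23607; -8.23607 ∉ [0.1, 1.5) → out
#5 (6,21): internal coord 6 + (21)·λ' = +1.04257; +1.04257 ∈ [0.1, 1.5) → IN Λ
#6 (-1,-14): internal coord -1 + (-14)·λ' = +2.30495; +2.30495 ∉ [0.1, 1.5) → out
#7 (0,-2): internal coord 0 + (-2)·λ' = +0.47214; +0.47214 ∈ [0.1, 1.5) → IN Λ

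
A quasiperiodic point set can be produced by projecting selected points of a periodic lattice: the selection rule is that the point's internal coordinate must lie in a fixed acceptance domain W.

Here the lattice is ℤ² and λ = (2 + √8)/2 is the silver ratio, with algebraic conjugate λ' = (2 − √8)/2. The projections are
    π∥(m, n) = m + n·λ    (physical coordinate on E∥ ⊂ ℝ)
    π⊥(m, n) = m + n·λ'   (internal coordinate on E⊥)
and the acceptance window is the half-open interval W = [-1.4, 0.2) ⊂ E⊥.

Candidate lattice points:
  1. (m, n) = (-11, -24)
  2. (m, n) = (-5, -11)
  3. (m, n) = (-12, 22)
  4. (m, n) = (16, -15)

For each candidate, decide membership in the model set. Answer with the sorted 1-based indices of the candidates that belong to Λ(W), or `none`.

1, 2

Numerically λ ≈ 2.414214 and λ' = −1/λ ≈ -0.414214.
candidate 1: (m,n)=(-11,-24) → π∥ = -11-24·λ ≈ -68.941125, π⊥ = -11-24·λ' ≈ -1.058875 ∈ [-1.4, 0.2) ⇒ IN Λ
candidate 2: (m,n)=(-5,-11) → π∥ = -5-11·λ ≈ -31.556349, π⊥ = -5-11·λ' ≈ -0.443651 ∈ [-1.4, 0.2) ⇒ IN Λ
candidate 3: (m,n)=(-12,22) → π∥ = -12+22·λ ≈ 41.112698, π⊥ = -12+22·λ' ≈ -21.112698 ∉ [-1.4, 0.2) ⇒ out
candidate 4: (m,n)=(16,-15) → π∥ = 16-15·λ ≈ -20.213203, π⊥ = 16-15·λ' ≈ 22.213203 ∉ [-1.4, 0.2) ⇒ out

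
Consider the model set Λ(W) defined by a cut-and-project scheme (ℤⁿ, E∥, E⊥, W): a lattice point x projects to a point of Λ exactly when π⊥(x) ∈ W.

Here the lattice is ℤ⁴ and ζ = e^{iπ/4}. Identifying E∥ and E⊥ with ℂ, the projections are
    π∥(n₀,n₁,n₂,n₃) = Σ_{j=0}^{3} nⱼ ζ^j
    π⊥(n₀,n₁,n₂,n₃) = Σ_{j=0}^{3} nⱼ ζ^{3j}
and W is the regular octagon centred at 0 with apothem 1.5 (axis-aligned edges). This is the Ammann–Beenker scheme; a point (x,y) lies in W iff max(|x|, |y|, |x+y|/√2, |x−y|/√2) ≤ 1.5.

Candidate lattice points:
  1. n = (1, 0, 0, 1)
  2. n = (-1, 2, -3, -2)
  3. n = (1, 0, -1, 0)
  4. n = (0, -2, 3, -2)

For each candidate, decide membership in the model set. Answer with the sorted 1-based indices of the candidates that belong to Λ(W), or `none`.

3

With ζ = e^{iπ/4} the internal vectors are ζ^0,ζ^3,ζ^6,ζ^9.
#1 (1, 0, 0, 1): internal (1.707107, 0.707107); octagon support 1.707107 vs apothem 1.5 → ∉ W
#2 (-1, 2, -3, -2): internal (-3.828427, 3.000000); octagon support 4.828427 vs apothem 1.5 → ∉ W
#3 (1, 0, -1, 0): internal (1.000000, 1.000000); octagon support 1.414214 vs apothem 1.5 → ∈ W
#4 (0, -2, 3, -2): internal (0.000000, -5.828427); octagon support 5.828427 vs apothem 1.5 → ∉ W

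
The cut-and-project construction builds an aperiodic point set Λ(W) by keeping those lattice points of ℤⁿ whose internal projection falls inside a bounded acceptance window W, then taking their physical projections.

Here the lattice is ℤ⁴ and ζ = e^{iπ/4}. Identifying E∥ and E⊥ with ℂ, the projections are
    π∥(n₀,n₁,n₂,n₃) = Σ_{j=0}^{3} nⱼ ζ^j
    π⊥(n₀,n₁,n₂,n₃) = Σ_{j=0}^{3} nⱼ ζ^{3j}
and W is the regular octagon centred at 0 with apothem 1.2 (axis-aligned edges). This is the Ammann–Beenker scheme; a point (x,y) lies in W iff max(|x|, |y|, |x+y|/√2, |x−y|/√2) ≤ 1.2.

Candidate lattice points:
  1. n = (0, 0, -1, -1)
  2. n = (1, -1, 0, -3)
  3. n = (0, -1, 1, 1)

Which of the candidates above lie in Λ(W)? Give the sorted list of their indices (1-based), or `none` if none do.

1

Internal map: ζ^{3j} for j=0..3 gives (1,0), (−√2/2,√2/2), (0,−1), (√2/2,√2/2).
candidate 1: n = (0, 0, -1, -1) → π⊥ ≈ (-0.70711, +0.29289); max(|x|,|y|,|x±y|/√2) = 0.70711 ≤ 1.2 ⇒ ∈ W
candidate 2: n = (1, -1, 0, -3) → π⊥ ≈ (-0.41421, -2.82843); max(|x|,|y|,|x±y|/√2) = 2.82843 > 1.2 ⇒ ∉ W
candidate 3: n = (0, -1, 1, 1) → π⊥ ≈ (+1.41421, -1.00000); max(|x|,|y|,|x±y|/√2) = 1.70711 > 1.2 ⇒ ∉ W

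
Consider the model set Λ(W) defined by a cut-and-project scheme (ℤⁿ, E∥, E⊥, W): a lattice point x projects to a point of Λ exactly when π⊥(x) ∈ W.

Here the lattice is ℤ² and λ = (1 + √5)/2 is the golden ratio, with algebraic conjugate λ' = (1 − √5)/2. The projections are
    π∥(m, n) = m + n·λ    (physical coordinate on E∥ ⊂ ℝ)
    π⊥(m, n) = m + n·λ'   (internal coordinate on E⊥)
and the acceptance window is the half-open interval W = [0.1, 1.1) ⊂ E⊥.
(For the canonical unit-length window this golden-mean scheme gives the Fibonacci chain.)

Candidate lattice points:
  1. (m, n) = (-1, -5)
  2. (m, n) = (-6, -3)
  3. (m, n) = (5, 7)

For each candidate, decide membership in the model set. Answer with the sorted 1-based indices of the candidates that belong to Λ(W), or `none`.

3

Numerically λ ≈ 1.61803 and λ' = −1/λ ≈ -0.61803.
candidate 1: (m,n)=(-1,-5) → π∥ = -1-5·λ ≈ -9.09017, π⊥ = -1-5·λ' ≈ 2.09017 ∉ [0.1, 1.1) ⇒ out
candidate 2: (m,n)=(-6,-3) → π∥ = -6-3·λ ≈ -10.85410, π⊥ = -6-3·λ' ≈ -4.14590 ∉ [0.1, 1.1) ⇒ out
candidate 3: (m,n)=(5,7) → π∥ = 5+7·λ ≈ 16.32624, π⊥ = 5+7·λ' ≈ 0.67376 ∈ [0.1, 1.1) ⇒ IN Λ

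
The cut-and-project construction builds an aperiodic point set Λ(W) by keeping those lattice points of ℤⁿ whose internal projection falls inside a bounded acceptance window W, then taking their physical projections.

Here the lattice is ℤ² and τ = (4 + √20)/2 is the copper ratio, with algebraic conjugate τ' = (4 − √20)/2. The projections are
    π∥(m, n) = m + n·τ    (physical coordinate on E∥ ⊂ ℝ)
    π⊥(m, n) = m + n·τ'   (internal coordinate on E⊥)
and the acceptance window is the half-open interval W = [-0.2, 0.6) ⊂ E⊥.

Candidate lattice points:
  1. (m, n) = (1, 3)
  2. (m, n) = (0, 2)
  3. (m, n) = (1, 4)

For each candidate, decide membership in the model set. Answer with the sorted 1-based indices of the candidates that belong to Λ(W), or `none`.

1, 3

τ' = (4−√20)/2 ≈ -0.236068.
candidate 1: (m,n)=(1,3) → π∥ = 1+3·τ ≈ 13.708204, π⊥ = 1+3·τ' ≈ 0.291796 ∈ [-0.2, 0.6) ⇒ IN Λ
candidate 2: (m,n)=(0,2) → π∥ = 0+2·τ ≈ 8.472136, π⊥ = 0+2·τ' ≈ -0.472136 ∉ [-0.2, 0.6) ⇒ out
candidate 3: (m,n)=(1,4) → π∥ = 1+4·τ ≈ 17.944272, π⊥ = 1+4·τ' ≈ 0.055728 ∈ [-0.2, 0.6) ⇒ IN Λ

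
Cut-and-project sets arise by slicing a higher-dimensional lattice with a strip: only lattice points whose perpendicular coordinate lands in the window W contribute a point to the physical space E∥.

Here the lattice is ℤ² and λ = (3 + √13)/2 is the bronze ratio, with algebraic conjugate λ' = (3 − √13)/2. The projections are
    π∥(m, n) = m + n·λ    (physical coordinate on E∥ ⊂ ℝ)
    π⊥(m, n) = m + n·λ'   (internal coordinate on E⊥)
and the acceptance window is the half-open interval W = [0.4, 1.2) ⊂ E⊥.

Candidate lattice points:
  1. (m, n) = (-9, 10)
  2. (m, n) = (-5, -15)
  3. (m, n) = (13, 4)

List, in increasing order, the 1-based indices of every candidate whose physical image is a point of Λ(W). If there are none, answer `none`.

λ' = (3−√13)/2 ≈ -0.30278.
[1] lift (-9,10): star map gives -12.02776; window check 0.4 ≤ -12.02776 < 1.2 is false → out
[2] lift (-5,-15): star map gives -0.45837; window check 0.4 ≤ -0.45837 < 1.2 is false → out
[3] lift (13,4): star map gives 11.78890; window check 0.4 ≤ 11.78890 < 1.2 is false → out

none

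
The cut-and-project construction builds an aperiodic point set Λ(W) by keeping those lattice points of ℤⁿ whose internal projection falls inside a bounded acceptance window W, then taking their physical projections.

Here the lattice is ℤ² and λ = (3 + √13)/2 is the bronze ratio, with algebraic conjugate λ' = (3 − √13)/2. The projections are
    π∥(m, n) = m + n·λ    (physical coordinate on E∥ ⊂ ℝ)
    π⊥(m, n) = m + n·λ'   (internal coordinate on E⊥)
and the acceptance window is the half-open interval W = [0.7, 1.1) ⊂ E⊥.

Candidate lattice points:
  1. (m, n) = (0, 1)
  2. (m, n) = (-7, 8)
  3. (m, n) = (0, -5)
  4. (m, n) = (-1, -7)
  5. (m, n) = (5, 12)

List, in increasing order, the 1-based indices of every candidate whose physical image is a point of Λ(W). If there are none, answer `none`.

none

λ' = (3−√13)/2 ≈ -0.3028.
#1 (0,1): internal coord 0 + (1)·λ' = -0.3028; -0.3028 ∉ [0.7, 1.1) → out
#2 (-7,8): internal coord -7 + (8)·λ' = -9.4222; -9.4222 ∉ [0.7, 1.1) → out
#3 (0,-5): internal coord 0 + (-5)·λ' = +1.5139; +1.5139 ∉ [0.7, 1.1) → out
#4 (-1,-7): internal coord -1 + (-7)·λ' = +1.1194; +1.1194 ∉ [0.7, 1.1) → out
#5 (5,12): internal coord 5 + (12)·λ' = +1.3667; +1.3667 ∉ [0.7, 1.1) → out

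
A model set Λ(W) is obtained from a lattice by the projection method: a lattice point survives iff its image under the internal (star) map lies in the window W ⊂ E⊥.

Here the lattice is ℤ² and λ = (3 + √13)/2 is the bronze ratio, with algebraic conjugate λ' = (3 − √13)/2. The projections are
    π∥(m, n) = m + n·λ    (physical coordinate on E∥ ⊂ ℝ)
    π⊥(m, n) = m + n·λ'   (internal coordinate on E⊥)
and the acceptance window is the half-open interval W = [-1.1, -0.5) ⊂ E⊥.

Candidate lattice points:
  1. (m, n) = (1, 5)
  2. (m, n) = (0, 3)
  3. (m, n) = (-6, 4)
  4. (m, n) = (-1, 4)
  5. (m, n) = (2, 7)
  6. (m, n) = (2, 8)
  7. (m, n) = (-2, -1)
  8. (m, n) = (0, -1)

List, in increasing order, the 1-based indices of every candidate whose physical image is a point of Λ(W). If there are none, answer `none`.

1, 2

λ' = (3−√13)/2 ≈ -0.302776.
[1] lift (1,5): star map gives -0.513878; window check -1.1 ≤ -0.513878 < -0.5 is true → IN Λ
[2] lift (0,3): star map gives -0.908327; window check -1.1 ≤ -0.908327 < -0.5 is true → IN Λ
[3] lift (-6,4): star map gives -7.211103; window check -1.1 ≤ -7.211103 < -0.5 is false → out
[4] lift (-1,4): star map gives -2.211103; window check -1.1 ≤ -2.211103 < -0.5 is false → out
[5] lift (2,7): star map gives -0.119429; window check -1.1 ≤ -0.119429 < -0.5 is false → out
[6] lift (2,8): star map gives -0.422205; window check -1.1 ≤ -0.422205 < -0.5 is false → out
[7] lift (-2,-1): star map gives -1.697224; window check -1.1 ≤ -1.697224 < -0.5 is false → out
[8] lift (0,-1): star map gives 0.302776; window check -1.1 ≤ 0.302776 < -0.5 is false → out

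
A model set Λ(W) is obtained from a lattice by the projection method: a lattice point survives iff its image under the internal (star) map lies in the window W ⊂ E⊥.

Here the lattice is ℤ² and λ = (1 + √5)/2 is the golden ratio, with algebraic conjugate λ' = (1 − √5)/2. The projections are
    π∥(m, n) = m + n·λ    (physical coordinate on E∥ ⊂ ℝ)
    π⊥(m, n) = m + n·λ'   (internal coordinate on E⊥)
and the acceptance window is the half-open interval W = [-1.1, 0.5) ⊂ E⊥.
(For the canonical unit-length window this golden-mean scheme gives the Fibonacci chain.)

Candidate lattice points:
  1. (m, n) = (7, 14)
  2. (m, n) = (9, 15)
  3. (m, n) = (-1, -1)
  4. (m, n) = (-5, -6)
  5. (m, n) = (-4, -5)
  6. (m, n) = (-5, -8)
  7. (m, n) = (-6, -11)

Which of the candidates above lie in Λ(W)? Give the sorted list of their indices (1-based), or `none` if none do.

λ' = (1−√5)/2 ≈ -0.6180.
[1] lift (7,14): star map gives -1.6525; window check -1.1 ≤ -1.6525 < 0.5 is false → out
[2] lift (9,15): star map gives -0.2705; window check -1.1 ≤ -0.2705 < 0.5 is true → IN Λ
[3] lift (-1,-1): star map gives -0.3820; window check -1.1 ≤ -0.3820 < 0.5 is true → IN Λ
[4] lift (-5,-6): star map gives -1.2918; window check -1.1 ≤ -1.2918 < 0.5 is false → out
[5] lift (-4,-5): star map gives -0.9098; window check -1.1 ≤ -0.9098 < 0.5 is true → IN Λ
[6] lift (-5,-8): star map gives -0.0557; window check -1.1 ≤ -0.0557 < 0.5 is true → IN Λ
[7] lift (-6,-11): star map gives 0.7984; window check -1.1 ≤ 0.7984 < 0.5 is false → out

2, 3, 5, 6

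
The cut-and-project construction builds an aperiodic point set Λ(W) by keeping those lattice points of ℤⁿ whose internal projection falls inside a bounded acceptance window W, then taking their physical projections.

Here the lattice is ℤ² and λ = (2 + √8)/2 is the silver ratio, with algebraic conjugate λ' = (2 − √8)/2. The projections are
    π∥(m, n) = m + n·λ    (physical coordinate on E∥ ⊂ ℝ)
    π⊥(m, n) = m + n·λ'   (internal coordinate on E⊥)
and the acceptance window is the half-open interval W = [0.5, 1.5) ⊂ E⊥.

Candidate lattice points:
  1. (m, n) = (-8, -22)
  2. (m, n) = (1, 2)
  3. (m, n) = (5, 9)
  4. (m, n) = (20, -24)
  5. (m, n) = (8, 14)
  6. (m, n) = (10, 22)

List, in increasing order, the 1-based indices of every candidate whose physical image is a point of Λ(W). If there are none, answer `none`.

Compute λ' = (2−√8)/2 = -0.4142, so π⊥(m,n) = m -0.4142·n.
[1] lift (-8,-22): star map gives 1.1127; window check 0.5 ≤ 1.1127 < 1.5 is true → IN Λ
[2] lift (1,2): star map gives 0.1716; window check 0.5 ≤ 0.1716 < 1.5 is false → out
[3] lift (5,9): star map gives 1.2721; window check 0.5 ≤ 1.2721 < 1.5 is true → IN Λ
[4] lift (20,-24): star map gives 29.9411; window check 0.5 ≤ 29.9411 < 1.5 is false → out
[5] lift (8,14): star map gives 2.2010; window check 0.5 ≤ 2.2010 < 1.5 is false → out
[6] lift (10,22): star map gives 0.8873; window check 0.5 ≤ 0.8873 < 1.5 is true → IN Λ

1, 3, 6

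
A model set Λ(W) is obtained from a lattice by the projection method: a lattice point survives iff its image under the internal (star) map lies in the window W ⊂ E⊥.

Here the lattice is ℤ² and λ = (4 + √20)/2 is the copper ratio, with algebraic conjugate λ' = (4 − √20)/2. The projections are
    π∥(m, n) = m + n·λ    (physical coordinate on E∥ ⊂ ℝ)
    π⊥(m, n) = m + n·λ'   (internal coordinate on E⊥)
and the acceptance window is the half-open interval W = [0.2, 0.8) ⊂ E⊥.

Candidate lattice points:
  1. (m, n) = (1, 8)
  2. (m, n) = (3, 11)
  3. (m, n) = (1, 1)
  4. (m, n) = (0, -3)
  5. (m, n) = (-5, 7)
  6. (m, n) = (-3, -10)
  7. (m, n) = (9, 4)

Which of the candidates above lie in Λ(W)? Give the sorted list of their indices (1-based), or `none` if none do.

2, 3, 4

Numerically λ ≈ 4.23607 and λ' = −1/λ ≈ -0.23607.
#1 (1,8): internal coord 1 + (8)·λ' = -0.88854; -0.88854 ∉ [0.2, 0.8) → out
#2 (3,11): internal coord 3 + (11)·λ' = +0.40325; +0.40325 ∈ [0.2, 0.8) → IN Λ
#3 (1,1): internal coord 1 + (1)·λ' = +0.76393; +0.76393 ∈ [0.2, 0.8) → IN Λ
#4 (0,-3): internal coord 0 + (-3)·λ' = +0.70820; +0.70820 ∈ [0.2, 0.8) → IN Λ
#5 (-5,7): internal coord -5 + (7)·λ' = -6.65248; -6.65248 ∉ [0.2, 0.8) → out
#6 (-3,-10): internal coord -3 + (-10)·λ' = -0.63932; -0.63932 ∉ [0.2, 0.8) → out
#7 (9,4): internal coord 9 + (4)·λ' = +8.05573; +8.05573 ∉ [0.2, 0.8) → out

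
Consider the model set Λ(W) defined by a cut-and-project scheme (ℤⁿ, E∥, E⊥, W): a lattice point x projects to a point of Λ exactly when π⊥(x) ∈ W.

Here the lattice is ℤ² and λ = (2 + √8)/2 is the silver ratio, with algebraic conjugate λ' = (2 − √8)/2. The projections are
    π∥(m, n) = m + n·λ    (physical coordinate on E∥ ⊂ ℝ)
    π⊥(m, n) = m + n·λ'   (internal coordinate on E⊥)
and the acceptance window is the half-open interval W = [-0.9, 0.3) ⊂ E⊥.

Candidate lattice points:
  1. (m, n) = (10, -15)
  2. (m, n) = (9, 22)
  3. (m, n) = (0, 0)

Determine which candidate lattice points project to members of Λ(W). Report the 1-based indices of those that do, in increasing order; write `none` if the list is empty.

λ' = (2−√8)/2 ≈ -0.414214.
candidate 1: (m,n)=(10,-15) → π∥ = 10-15·λ ≈ -26.213203, π⊥ = 10-15·λ' ≈ 16.213203 ∉ [-0.9, 0.3) ⇒ out
candidate 2: (m,n)=(9,22) → π∥ = 9+22·λ ≈ 62.112698, π⊥ = 9+22·λ' ≈ -0.112698 ∈ [-0.9, 0.3) ⇒ IN Λ
candidate 3: (m,n)=(0,0) → π∥ = 0+0·λ ≈ 0.000000, π⊥ = 0+0·λ' ≈ 0.000000 ∈ [-0.9, 0.3) ⇒ IN Λ

2, 3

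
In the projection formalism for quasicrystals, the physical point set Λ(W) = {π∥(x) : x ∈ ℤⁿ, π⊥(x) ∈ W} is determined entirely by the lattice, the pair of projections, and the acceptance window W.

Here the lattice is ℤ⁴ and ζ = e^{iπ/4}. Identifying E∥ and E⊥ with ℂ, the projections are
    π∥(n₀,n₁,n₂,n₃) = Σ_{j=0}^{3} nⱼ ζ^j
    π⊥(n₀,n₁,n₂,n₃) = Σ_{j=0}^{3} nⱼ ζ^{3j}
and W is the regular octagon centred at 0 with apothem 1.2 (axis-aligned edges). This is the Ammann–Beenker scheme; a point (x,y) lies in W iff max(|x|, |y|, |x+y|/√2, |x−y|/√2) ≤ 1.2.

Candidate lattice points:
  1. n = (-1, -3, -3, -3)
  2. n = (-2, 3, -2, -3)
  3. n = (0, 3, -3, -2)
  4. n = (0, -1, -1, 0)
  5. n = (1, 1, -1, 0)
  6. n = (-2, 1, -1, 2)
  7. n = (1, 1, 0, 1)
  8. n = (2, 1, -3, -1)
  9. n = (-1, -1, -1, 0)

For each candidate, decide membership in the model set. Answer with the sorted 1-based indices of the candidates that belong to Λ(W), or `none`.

4, 9

Internal map: ζ^{3j} for j=0..3 gives (1,0), (−√2/2,√2/2), (0,−1), (√2/2,√2/2).
candidate 1: n = (-1, -3, -3, -3) → π⊥ ≈ (-1.00000, -1.24264); max(|x|,|y|,|x±y|/√2) = 1.58579 > 1.2 ⇒ ∉ W
candidate 2: n = (-2, 3, -2, -3) → π⊥ ≈ (-6.24264, +2.00000); max(|x|,|y|,|x±y|/√2) = 6.24264 > 1.2 ⇒ ∉ W
candidate 3: n = (0, 3, -3, -2) → π⊥ ≈ (-3.53553, +3.70711); max(|x|,|y|,|x±y|/√2) = 5.12132 > 1.2 ⇒ ∉ W
candidate 4: n = (0, -1, -1, 0) → π⊥ ≈ (+0.70711, +0.29289); max(|x|,|y|,|x±y|/√2) = 0.70711 ≤ 1.2 ⇒ ∈ W
candidate 5: n = (1, 1, -1, 0) → π⊥ ≈ (+0.29289, +1.70711); max(|x|,|y|,|x±y|/√2) = 1.70711 > 1.2 ⇒ ∉ W
candidate 6: n = (-2, 1, -1, 2) → π⊥ ≈ (-1.29289, +3.12132); max(|x|,|y|,|x±y|/√2) = 3.12132 > 1.2 ⇒ ∉ W
candidate 7: n = (1, 1, 0, 1) → π⊥ ≈ (+1.00000, +1.41421); max(|x|,|y|,|x±y|/√2) = 1.70711 > 1.2 ⇒ ∉ W
candidate 8: n = (2, 1, -3, -1) → π⊥ ≈ (+0.58579, +3.00000); max(|x|,|y|,|x±y|/√2) = 3.00000 > 1.2 ⇒ ∉ W
candidate 9: n = (-1, -1, -1, 0) → π⊥ ≈ (-0.29289, +0.29289); max(|x|,|y|,|x±y|/√2) = 0.41421 ≤ 1.2 ⇒ ∈ W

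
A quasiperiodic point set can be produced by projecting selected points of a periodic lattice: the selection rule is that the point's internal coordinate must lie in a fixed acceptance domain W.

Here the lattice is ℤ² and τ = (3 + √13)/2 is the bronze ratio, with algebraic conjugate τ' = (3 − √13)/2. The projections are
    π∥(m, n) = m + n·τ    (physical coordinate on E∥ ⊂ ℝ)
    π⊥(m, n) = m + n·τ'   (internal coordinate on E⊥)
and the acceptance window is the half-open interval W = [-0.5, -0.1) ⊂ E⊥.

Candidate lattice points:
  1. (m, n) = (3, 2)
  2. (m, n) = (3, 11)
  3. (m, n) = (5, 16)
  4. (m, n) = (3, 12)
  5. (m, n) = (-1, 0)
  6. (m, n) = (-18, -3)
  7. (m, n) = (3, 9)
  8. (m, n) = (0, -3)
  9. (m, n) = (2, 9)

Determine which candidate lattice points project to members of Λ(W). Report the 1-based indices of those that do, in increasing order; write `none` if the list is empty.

2

τ' = (3−√13)/2 ≈ -0.3028.
#1 (3,2): internal coord 3 + (2)·τ' = +2.3944; +2.3944 ∉ [-0.5, -0.1) → out
#2 (3,11): internal coord 3 + (11)·τ' = -0.3305; -0.3305 ∈ [-0.5, -0.1) → IN Λ
#3 (5,16): internal coord 5 + (16)·τ' = +0.1556; +0.1556 ∉ [-0.5, -0.1) → out
#4 (3,12): internal coord 3 + (12)·τ' = -0.6333; -0.6333 ∉ [-0.5, -0.1) → out
#5 (-1,0): internal coord -1 + (0)·τ' = -1.0000; -1.0000 ∉ [-0.5, -0.1) → out
#6 (-18,-3): internal coord -18 + (-3)·τ' = -17.0917; -17.0917 ∉ [-0.5, -0.1) → out
#7 (3,9): internal coord 3 + (9)·τ' = +0.2750; +0.2750 ∉ [-0.5, -0.1) → out
#8 (0,-3): internal coord 0 + (-3)·τ' = +0.9083; +0.9083 ∉ [-0.5, -0.1) → out
#9 (2,9): internal coord 2 + (9)·τ' = -0.7250; -0.7250 ∉ [-0.5, -0.1) → out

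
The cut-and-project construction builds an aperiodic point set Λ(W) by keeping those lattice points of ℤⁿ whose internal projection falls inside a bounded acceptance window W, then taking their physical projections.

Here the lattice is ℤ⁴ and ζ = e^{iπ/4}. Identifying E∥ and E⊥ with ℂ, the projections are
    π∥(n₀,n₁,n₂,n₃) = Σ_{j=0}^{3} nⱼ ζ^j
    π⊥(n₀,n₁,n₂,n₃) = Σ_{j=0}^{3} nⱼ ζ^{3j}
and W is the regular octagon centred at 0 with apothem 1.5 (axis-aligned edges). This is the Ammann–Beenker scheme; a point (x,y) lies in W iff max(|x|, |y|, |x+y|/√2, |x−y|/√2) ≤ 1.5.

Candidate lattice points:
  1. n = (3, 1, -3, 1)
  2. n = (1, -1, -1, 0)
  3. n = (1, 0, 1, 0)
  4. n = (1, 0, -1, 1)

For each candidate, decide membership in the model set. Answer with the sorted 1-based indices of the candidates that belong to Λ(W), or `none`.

3

Internal map: ζ^{3j} for j=0..3 gives (1,0), (−√2/2,√2/2), (0,−1), (√2/2,√2/2).
candidate 1: n = (3, 1, -3, 1) → π⊥ ≈ (+3.00000, +4.41421); max(|x|,|y|,|x±y|/√2) = 5.24264 > 1.5 ⇒ ∉ W
candidate 2: n = (1, -1, -1, 0) → π⊥ ≈ (+1.70711, +0.29289); max(|x|,|y|,|x±y|/√2) = 1.70711 > 1.5 ⇒ ∉ W
candidate 3: n = (1, 0, 1, 0) → π⊥ ≈ (+1.00000, -1.00000); max(|x|,|y|,|x±y|/√2) = 1.41421 ≤ 1.5 ⇒ ∈ W
candidate 4: n = (1, 0, -1, 1) → π⊥ ≈ (+1.70711, +1.70711); max(|x|,|y|,|x±y|/√2) = 2.41421 > 1.5 ⇒ ∉ W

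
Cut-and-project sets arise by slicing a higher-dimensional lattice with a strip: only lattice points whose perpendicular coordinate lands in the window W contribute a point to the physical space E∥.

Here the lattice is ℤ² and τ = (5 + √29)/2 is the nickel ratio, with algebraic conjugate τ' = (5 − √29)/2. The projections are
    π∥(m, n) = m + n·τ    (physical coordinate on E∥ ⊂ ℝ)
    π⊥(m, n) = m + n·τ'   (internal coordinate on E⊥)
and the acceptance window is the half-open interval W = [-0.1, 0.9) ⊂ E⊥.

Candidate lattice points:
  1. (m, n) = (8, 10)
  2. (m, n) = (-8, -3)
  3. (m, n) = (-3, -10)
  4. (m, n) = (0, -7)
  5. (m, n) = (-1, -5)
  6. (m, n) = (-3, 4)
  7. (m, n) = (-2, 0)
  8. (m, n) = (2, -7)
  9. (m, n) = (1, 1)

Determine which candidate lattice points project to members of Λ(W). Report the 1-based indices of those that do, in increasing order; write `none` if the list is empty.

Numerically τ ≈ 5.19258 and τ' = −1/τ ≈ -0.19258.
[1] lift (8,10): star map gives 6.07418; window check -0.1 ≤ 6.07418 < 0.9 is false → out
[2] lift (-8,-3): star map gives -7.42225; window check -0.1 ≤ -7.42225 < 0.9 is false → out
[3] lift (-3,-10): star map gives -1.07418; window check -0.1 ≤ -1.07418 < 0.9 is false → out
[4] lift (0,-7): star map gives 1.34808; window check -0.1 ≤ 1.34808 < 0.9 is false → out
[5] lift (-1,-5): star map gives -0.03709; window check -0.1 ≤ -0.03709 < 0.9 is true → IN Λ
[6] lift (-3,4): star map gives -3.77033; window check -0.1 ≤ -3.77033 < 0.9 is false → out
[7] lift (-2,0): star map gives -2.00000; window check -0.1 ≤ -2.00000 < 0.9 is false → out
[8] lift (2,-7): star map gives 3.34808; window check -0.1 ≤ 3.34808 < 0.9 is false → out
[9] lift (1,1): star map gives 0.80742; window check -0.1 ≤ 0.80742 < 0.9 is true → IN Λ

5, 9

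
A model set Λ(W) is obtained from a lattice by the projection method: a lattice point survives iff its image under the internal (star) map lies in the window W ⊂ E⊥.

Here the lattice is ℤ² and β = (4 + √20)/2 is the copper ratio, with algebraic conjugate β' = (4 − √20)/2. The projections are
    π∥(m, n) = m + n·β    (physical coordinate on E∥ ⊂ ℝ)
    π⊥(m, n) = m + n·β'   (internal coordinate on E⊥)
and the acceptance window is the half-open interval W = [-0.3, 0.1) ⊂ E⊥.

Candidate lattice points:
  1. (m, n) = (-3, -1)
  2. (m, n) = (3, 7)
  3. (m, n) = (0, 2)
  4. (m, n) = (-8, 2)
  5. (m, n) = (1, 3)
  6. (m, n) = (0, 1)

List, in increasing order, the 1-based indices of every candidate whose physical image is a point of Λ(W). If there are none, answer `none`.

Numerically β ≈ 4.2361 and β' = −1/β ≈ -0.2361.
candidate 1: (m,n)=(-3,-1) → π∥ = -3-1·β ≈ -7.2361, π⊥ = -3-1·β' ≈ -2.7639 ∉ [-0.3, 0.1) ⇒ out
candidate 2: (m,n)=(3,7) → π∥ = 3+7·β ≈ 32.6525, π⊥ = 3+7·β' ≈ 1.3475 ∉ [-0.3, 0.1) ⇒ out
candidate 3: (m,n)=(0,2) → π∥ = 0+2·β ≈ 8.4721, π⊥ = 0+2·β' ≈ -0.4721 ∉ [-0.3, 0.1) ⇒ out
candidate 4: (m,n)=(-8,2) → π∥ = -8+2·β ≈ 0.4721, π⊥ = -8+2·β' ≈ -8.4721 ∉ [-0.3, 0.1) ⇒ out
candidate 5: (m,n)=(1,3) → π∥ = 1+3·β ≈ 13.7082, π⊥ = 1+3·β' ≈ 0.2918 ∉ [-0.3, 0.1) ⇒ out
candidate 6: (m,n)=(0,1) → π∥ = 0+1·β ≈ 4.2361, π⊥ = 0+1·β' ≈ -0.2361 ∈ [-0.3, 0.1) ⇒ IN Λ

6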